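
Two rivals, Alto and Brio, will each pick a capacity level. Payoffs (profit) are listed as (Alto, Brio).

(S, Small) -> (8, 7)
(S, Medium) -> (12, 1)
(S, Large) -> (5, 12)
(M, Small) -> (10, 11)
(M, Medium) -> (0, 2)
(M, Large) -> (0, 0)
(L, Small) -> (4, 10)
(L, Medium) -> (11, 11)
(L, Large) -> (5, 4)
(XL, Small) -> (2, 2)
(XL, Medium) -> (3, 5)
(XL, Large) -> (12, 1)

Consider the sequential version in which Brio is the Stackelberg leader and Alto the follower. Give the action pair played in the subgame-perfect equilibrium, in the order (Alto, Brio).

(M, Small)

Alto best-responds to each possible Brio move:
- Small: BR = M, leader payoff 11.
- Medium: BR = S, leader payoff 1.
- Large: BR = XL, leader payoff 1.
Among 11, 1, 1, the best is 11 at Small. Subgame-perfect outcome: (M, Small) with payoffs (10, 11).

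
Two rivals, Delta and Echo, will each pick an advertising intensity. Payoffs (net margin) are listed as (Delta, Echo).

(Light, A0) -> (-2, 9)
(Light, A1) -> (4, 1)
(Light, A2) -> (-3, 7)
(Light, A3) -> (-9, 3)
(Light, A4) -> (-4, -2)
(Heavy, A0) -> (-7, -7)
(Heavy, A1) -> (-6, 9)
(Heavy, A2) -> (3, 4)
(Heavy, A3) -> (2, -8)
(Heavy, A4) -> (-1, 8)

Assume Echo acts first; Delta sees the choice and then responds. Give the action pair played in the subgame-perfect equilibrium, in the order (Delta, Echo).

Backward induction with Echo moving first.
- A0: Delta compares -2, -7 and picks Light; Echo would get 9.
- A1: Delta compares 4, -6 and picks Light; Echo would get 1.
- A2: Delta compares -3, 3 and picks Heavy; Echo would get 4.
- A3: Delta compares -9, 2 and picks Heavy; Echo would get -8.
- A4: Delta compares -4, -1 and picks Heavy; Echo would get 8.
Among 9, 1, 4, -8, 8, the best is 9 at A0. Subgame-perfect outcome: (Light, A0) with payoffs (-2, 9).

(Light, A0)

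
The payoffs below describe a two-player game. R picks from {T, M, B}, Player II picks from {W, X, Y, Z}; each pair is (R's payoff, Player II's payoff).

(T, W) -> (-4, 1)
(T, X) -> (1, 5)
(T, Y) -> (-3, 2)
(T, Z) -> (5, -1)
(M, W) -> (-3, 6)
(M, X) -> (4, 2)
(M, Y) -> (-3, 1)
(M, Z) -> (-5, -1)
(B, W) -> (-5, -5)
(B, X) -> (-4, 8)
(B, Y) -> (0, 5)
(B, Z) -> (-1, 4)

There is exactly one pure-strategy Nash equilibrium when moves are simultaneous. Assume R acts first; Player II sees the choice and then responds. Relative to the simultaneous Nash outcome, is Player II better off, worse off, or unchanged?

worse off

Player II best-responds to each possible R move:
- T: BR = X, leader payoff 1.
- M: BR = W, leader payoff -3.
- B: BR = X, leader payoff -4.
Maximizing over 1, -3, -4, R chooses T. Subgame-perfect outcome: (T, X) with payoffs (1, 5).
Now find the simultaneous Nash equilibrium.
R's best replies: W→M; X→M; Y→B; Z→T.
Player II's best replies: T→X; M→W; B→X.
Only (M, W) has each player best-responding; Nash payoffs (-3, 6).
Player II earns 5 sequentially versus 6 at the Nash outcome: worse off.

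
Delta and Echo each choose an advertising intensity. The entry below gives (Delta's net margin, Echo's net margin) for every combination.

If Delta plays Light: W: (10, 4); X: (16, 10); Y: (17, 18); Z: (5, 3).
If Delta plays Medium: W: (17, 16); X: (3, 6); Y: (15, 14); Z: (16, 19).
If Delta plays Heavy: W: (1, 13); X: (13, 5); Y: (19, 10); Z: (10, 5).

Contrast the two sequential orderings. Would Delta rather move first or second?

first

If Delta leads: Echo's best replies are Light→Y, Medium→Z, Heavy→W; Delta's induced payoffs 17, 16, 1; outcome (Light, Y), payoffs (17, 18).
If Echo leads: Delta's best replies are W→Medium, X→Light, Y→Heavy, Z→Medium; Echo's induced payoffs 16, 10, 10, 19; outcome (Medium, Z), payoffs (16, 19).
Delta gets 17 moving first and 16 moving second, so Delta prefers to move first.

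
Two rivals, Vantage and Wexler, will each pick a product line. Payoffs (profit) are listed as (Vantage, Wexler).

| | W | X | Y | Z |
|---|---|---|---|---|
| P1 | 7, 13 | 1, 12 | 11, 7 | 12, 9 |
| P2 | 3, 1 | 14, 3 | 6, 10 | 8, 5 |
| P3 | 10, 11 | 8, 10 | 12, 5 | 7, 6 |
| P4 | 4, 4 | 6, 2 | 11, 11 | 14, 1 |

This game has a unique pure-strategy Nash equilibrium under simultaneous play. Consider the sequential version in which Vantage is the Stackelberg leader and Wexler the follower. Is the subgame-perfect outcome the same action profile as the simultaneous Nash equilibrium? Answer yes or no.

Work backward from Wexler's decision.
- P1: Wexler compares 13, 12, 7, 9 and picks W; Vantage would get 7.
- P2: Wexler compares 1, 3, 10, 5 and picks Y; Vantage would get 6.
- P3: Wexler compares 11, 10, 5, 6 and picks W; Vantage would get 10.
- P4: Wexler compares 4, 2, 11, 1 and picks Y; Vantage would get 11.
Vantage's induced payoffs are 7, 6, 10, 11, so Vantage commits to P4. Subgame-perfect outcome: (P4, Y) with payoffs (11, 11).
For the simultaneous game, intersect best replies.
Vantage's best replies: W→P3; X→P2; Y→P3; Z→P4.
Wexler's best replies: P1→W; P2→Y; P3→W; P4→Y.
The unique mutual best reply is (P3, W), giving (10, 11).
Sequential outcome (P4, Y) differs from the Nash profile (P3, W).

no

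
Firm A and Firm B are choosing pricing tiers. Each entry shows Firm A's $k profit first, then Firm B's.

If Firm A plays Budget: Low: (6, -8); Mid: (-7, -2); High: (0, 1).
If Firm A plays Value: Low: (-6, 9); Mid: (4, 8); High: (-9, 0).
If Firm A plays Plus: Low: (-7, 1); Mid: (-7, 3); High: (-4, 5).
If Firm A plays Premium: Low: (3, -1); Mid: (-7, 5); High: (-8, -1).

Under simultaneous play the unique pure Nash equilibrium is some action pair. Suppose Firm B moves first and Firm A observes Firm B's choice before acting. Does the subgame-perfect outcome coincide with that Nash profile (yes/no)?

Backward induction with Firm B moving first.
- Low: Firm A compares 6, -6, -7, 3 and picks Budget; Firm B would get -8.
- Mid: Firm A compares -7, 4, -7, -7 and picks Value; Firm B would get 8.
- High: Firm A compares 0, -9, -4, -8 and picks Budget; Firm B would get 1.
Among -8, 8, 1, the best is 8 at Mid. Subgame-perfect outcome: (Value, Mid) with payoffs (4, 8).
Now find the simultaneous Nash equilibrium.
Firm A's best replies: Low→Budget; Mid→Value; High→Budget.
Firm B's best replies: Budget→High; Value→Low; Plus→High; Premium→Mid.
The unique mutual best reply is (Budget, High), giving (0, 1).
Sequential outcome (Value, Mid) differs from the Nash profile (Budget, High).

no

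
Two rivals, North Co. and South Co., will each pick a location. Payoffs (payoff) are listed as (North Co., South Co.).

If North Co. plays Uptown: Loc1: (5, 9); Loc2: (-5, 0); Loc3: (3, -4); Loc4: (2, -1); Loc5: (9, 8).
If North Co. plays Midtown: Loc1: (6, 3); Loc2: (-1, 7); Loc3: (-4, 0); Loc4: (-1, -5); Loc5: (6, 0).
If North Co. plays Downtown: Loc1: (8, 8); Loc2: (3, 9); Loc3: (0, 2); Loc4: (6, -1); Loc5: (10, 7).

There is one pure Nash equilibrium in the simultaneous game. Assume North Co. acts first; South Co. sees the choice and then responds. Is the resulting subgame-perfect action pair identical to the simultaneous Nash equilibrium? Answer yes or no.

South Co. best-responds to each possible North Co. move:
- Uptown: BR = Loc1, leader payoff 5.
- Midtown: BR = Loc2, leader payoff -1.
- Downtown: BR = Loc2, leader payoff 3.
Maximizing over 5, -1, 3, North Co. chooses Uptown. Subgame-perfect outcome: (Uptown, Loc1) with payoffs (5, 9).
Now find the simultaneous Nash equilibrium.
North Co.'s best replies: Loc1→Downtown; Loc2→Downtown; Loc3→Uptown; Loc4→Downtown; Loc5→Downtown.
South Co.'s best replies: Uptown→Loc1; Midtown→Loc2; Downtown→Loc2.
The unique mutual best reply is (Downtown, Loc2), giving (3, 9).
Sequential outcome (Uptown, Loc1) differs from the Nash profile (Downtown, Loc2).

no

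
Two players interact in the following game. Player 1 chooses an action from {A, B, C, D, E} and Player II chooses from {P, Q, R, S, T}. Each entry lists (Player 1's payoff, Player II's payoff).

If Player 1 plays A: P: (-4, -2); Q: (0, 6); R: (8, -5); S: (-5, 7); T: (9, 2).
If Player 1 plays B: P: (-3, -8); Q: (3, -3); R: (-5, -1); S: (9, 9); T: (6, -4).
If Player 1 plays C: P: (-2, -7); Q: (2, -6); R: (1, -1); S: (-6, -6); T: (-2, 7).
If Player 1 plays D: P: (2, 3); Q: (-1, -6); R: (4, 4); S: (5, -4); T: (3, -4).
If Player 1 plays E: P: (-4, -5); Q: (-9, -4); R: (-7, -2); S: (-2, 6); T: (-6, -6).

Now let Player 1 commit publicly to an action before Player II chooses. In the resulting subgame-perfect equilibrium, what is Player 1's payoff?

Solve by backward induction (Player 1 leads).
- A: BR = S, leader payoff -5.
- B: BR = S, leader payoff 9.
- C: BR = T, leader payoff -2.
- D: BR = R, leader payoff 4.
- E: BR = S, leader payoff -2.
Player 1's induced payoffs are -5, 9, -2, 4, -2, so Player 1 commits to B. Subgame-perfect outcome: (B, S) with payoffs (9, 9).

9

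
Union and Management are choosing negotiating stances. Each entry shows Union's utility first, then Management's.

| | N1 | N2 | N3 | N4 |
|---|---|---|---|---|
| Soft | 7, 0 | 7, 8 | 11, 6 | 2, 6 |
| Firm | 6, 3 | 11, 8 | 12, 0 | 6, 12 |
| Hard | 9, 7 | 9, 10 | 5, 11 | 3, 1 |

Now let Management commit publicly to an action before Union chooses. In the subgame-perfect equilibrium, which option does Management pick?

Backward induction with Management moving first.
- N1 → Union plays Hard (best of 7, 6, 9); Management gets 7.
- N2 → Union plays Firm (best of 7, 11, 9); Management gets 8.
- N3 → Union plays Firm (best of 11, 12, 5); Management gets 0.
- N4 → Union plays Firm (best of 2, 6, 3); Management gets 12.
Management's induced payoffs are 7, 8, 0, 12, so Management commits to N4. Subgame-perfect outcome: (Firm, N4) with payoffs (6, 12).

N4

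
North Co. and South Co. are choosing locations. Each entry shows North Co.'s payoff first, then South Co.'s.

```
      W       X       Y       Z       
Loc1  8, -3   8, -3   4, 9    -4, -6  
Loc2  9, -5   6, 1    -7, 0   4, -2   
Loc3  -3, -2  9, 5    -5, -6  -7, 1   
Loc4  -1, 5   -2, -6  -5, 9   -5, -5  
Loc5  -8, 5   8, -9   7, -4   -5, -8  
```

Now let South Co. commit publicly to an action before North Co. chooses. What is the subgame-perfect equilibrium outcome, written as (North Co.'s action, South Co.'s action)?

North Co. best-responds to each possible South Co. move:
- W → North Co. plays Loc2 (best of 8, 9, -3, -1, -8); South Co. gets -5.
- X → North Co. plays Loc3 (best of 8, 6, 9, -2, 8); South Co. gets 5.
- Y → North Co. plays Loc5 (best of 4, -7, -5, -5, 7); South Co. gets -4.
- Z → North Co. plays Loc2 (best of -4, 4, -7, -5, -5); South Co. gets -2.
Maximizing over -5, 5, -4, -2, South Co. chooses X. Subgame-perfect outcome: (Loc3, X) with payoffs (9, 5).

(Loc3, X)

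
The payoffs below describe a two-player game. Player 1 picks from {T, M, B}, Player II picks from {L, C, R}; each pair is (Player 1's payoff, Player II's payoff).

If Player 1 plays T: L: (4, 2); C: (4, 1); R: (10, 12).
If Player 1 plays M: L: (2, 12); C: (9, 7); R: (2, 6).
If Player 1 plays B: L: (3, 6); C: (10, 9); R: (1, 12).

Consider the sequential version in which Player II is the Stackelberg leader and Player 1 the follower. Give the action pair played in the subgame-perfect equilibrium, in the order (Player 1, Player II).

Work backward from Player 1's decision.
- L: Player 1 compares 4, 2, 3 and picks T; Player II would get 2.
- C: Player 1 compares 4, 9, 10 and picks B; Player II would get 9.
- R: Player 1 compares 10, 2, 1 and picks T; Player II would get 12.
Player II's induced payoffs are 2, 9, 12, so Player II commits to R. Subgame-perfect outcome: (T, R) with payoffs (10, 12).

(T, R)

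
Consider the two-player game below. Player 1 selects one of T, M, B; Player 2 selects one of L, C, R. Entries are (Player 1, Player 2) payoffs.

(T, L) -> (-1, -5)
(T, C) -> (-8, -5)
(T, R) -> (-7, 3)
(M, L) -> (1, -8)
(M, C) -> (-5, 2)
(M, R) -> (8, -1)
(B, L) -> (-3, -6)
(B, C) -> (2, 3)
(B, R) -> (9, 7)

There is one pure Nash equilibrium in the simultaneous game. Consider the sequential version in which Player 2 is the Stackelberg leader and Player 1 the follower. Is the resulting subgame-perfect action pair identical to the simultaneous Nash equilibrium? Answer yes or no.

yes

Work backward from Player 1's decision.
- L: Player 1 compares -1, 1, -3 and picks M; Player 2 would get -8.
- C: Player 1 compares -8, -5, 2 and picks B; Player 2 would get 3.
- R: Player 1 compares -7, 8, 9 and picks B; Player 2 would get 7.
Maximizing over -8, 3, 7, Player 2 chooses R. Subgame-perfect outcome: (B, R) with payoffs (9, 7).
Under simultaneous play:
Player 1's best replies: L→M; C→B; R→B.
Player 2's best replies: T→R; M→C; B→R.
The unique mutual best reply is (B, R), giving (9, 7).
Sequential outcome (B, R) coincides with the Nash profile (B, R).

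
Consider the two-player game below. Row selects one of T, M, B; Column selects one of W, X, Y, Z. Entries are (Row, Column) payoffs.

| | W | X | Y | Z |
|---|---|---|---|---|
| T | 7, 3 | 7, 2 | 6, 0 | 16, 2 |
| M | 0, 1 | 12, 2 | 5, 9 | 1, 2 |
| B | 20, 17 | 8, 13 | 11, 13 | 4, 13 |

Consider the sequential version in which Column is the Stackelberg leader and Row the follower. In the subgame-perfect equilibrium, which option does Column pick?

Backward induction with Column moving first.
- W → Row plays B (best of 7, 0, 20); Column gets 17.
- X → Row plays M (best of 7, 12, 8); Column gets 2.
- Y → Row plays B (best of 6, 5, 11); Column gets 13.
- Z → Row plays T (best of 16, 1, 4); Column gets 2.
Among 17, 2, 13, 2, the best is 17 at W. Subgame-perfect outcome: (B, W) with payoffs (20, 17).

W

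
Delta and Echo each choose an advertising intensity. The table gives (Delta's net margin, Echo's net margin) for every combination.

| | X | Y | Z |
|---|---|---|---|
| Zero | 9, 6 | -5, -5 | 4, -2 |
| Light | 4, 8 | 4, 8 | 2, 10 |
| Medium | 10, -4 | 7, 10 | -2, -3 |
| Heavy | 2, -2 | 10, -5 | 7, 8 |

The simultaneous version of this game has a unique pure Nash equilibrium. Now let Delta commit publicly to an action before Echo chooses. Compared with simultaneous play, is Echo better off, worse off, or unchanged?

Work backward from Echo's decision.
- Zero: BR = X, leader payoff 9.
- Light: BR = Z, leader payoff 2.
- Medium: BR = Y, leader payoff 7.
- Heavy: BR = Z, leader payoff 7.
Among 9, 2, 7, 7, the best is 9 at Zero. Subgame-perfect outcome: (Zero, X) with payoffs (9, 6).
Under simultaneous play:
Delta's best replies: X→Medium; Y→Heavy; Z→Heavy.
Echo's best replies: Zero→X; Light→Z; Medium→Y; Heavy→Z.
Only (Heavy, Z) has each player best-responding; Nash payoffs (7, 8).
Echo earns 6 sequentially versus 8 at the Nash outcome: worse off.

worse off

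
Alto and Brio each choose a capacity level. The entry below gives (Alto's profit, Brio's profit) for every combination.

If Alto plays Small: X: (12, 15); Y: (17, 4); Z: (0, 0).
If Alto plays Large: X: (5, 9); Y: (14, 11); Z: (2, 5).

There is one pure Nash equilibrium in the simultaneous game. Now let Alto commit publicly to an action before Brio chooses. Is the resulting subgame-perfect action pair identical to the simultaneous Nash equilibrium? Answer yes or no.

no

Solve by backward induction (Alto leads).
- Small: Brio compares 15, 4, 0 and picks X; Alto would get 12.
- Large: Brio compares 9, 11, 5 and picks Y; Alto would get 14.
Among 12, 14, the best is 14 at Large. Subgame-perfect outcome: (Large, Y) with payoffs (14, 11).
Under simultaneous play:
Alto's best replies: X→Small; Y→Small; Z→Large.
Brio's best replies: Small→X; Large→Y.
The unique mutual best reply is (Small, X), giving (12, 15).
Sequential outcome (Large, Y) differs from the Nash profile (Small, X).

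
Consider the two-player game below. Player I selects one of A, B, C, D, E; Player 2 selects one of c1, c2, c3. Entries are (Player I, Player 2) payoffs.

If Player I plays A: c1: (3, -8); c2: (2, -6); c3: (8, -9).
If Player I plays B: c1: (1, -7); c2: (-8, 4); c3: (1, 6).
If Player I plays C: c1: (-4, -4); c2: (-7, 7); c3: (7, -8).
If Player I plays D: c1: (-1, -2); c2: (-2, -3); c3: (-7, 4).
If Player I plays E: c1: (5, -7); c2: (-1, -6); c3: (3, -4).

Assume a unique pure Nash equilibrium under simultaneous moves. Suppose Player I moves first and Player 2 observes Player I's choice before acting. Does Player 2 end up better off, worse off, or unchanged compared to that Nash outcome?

better off

Backward induction with Player I moving first.
- A → Player 2 plays c2 (best of -8, -6, -9); Player I gets 2.
- B → Player 2 plays c3 (best of -7, 4, 6); Player I gets 1.
- C → Player 2 plays c2 (best of -4, 7, -8); Player I gets -7.
- D → Player 2 plays c3 (best of -2, -3, 4); Player I gets -7.
- E → Player 2 plays c3 (best of -7, -6, -4); Player I gets 3.
Maximizing over 2, 1, -7, -7, 3, Player I chooses E. Subgame-perfect outcome: (E, c3) with payoffs (3, -4).
For the simultaneous game, intersect best replies.
Player I's best replies: c1→E; c2→A; c3→A.
Player 2's best replies: A→c2; B→c3; C→c2; D→c3; E→c3.
The unique mutual best reply is (A, c2), giving (2, -6).
Player 2 earns -4 sequentially versus -6 at the Nash outcome: better off.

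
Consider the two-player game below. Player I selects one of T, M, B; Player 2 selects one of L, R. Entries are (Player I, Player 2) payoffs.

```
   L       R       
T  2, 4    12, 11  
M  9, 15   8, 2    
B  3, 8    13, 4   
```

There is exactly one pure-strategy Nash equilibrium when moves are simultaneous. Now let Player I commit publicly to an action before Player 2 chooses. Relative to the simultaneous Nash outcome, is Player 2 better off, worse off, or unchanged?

worse off

Solve by backward induction (Player I leads).
- T: Player 2 compares 4, 11 and picks R; Player I would get 12.
- M: Player 2 compares 15, 2 and picks L; Player I would get 9.
- B: Player 2 compares 8, 4 and picks L; Player I would get 3.
Player I's induced payoffs are 12, 9, 3, so Player I commits to T. Subgame-perfect outcome: (T, R) with payoffs (12, 11).
Under simultaneous play:
Player I's best replies: L→M; R→B.
Player 2's best replies: T→R; M→L; B→L.
The unique mutual best reply is (M, L), giving (9, 15).
Player 2 earns 11 sequentially versus 15 at the Nash outcome: worse off.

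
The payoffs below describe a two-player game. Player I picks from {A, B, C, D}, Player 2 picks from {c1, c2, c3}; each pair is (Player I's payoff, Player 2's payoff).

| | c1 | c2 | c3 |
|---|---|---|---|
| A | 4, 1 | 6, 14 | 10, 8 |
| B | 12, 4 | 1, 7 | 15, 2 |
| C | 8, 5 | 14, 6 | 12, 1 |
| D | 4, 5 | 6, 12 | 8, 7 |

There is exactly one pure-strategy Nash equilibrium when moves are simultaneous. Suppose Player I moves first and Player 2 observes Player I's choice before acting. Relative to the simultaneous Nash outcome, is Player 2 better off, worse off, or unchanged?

Solve by backward induction (Player I leads).
- A: Player 2 compares 1, 14, 8 and picks c2; Player I would get 6.
- B: Player 2 compares 4, 7, 2 and picks c2; Player I would get 1.
- C: Player 2 compares 5, 6, 1 and picks c2; Player I would get 14.
- D: Player 2 compares 5, 12, 7 and picks c2; Player I would get 6.
Maximizing over 6, 1, 14, 6, Player I chooses C. Subgame-perfect outcome: (C, c2) with payoffs (14, 6).
Under simultaneous play:
Player I's best replies: c1→B; c2→C; c3→B.
Player 2's best replies: A→c2; B→c2; C→c2; D→c2.
The unique mutual best reply is (C, c2), giving (14, 6).
Player 2 earns 6 sequentially versus 6 at the Nash outcome: unchanged.

unchanged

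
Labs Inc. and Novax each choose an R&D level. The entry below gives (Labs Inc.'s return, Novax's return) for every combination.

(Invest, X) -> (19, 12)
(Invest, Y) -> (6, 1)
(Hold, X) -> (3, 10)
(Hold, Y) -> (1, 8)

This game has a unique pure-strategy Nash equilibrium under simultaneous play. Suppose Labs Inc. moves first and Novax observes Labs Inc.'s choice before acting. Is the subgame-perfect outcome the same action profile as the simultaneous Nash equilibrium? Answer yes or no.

yes

Backward induction with Labs Inc. moving first.
- Invest → Novax plays X (best of 12, 1); Labs Inc. gets 19.
- Hold → Novax plays X (best of 10, 8); Labs Inc. gets 3.
Among 19, 3, the best is 19 at Invest. Subgame-perfect outcome: (Invest, X) with payoffs (19, 12).
Under simultaneous play:
Labs Inc.'s best replies: X→Invest; Y→Invest.
Novax's best replies: Invest→X; Hold→X.
The unique mutual best reply is (Invest, X), giving (19, 12).
Sequential outcome (Invest, X) coincides with the Nash profile (Invest, X).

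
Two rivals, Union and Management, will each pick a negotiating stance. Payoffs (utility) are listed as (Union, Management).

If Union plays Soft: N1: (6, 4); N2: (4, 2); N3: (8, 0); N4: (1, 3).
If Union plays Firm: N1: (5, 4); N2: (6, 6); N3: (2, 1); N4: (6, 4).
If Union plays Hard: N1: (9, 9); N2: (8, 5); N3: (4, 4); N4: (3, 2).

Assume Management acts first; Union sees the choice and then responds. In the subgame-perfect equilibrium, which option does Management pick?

Work backward from Union's decision.
- N1: Union compares 6, 5, 9 and picks Hard; Management would get 9.
- N2: Union compares 4, 6, 8 and picks Hard; Management would get 5.
- N3: Union compares 8, 2, 4 and picks Soft; Management would get 0.
- N4: Union compares 1, 6, 3 and picks Firm; Management would get 4.
Among 9, 5, 0, 4, the best is 9 at N1. Subgame-perfect outcome: (Hard, N1) with payoffs (9, 9).

N1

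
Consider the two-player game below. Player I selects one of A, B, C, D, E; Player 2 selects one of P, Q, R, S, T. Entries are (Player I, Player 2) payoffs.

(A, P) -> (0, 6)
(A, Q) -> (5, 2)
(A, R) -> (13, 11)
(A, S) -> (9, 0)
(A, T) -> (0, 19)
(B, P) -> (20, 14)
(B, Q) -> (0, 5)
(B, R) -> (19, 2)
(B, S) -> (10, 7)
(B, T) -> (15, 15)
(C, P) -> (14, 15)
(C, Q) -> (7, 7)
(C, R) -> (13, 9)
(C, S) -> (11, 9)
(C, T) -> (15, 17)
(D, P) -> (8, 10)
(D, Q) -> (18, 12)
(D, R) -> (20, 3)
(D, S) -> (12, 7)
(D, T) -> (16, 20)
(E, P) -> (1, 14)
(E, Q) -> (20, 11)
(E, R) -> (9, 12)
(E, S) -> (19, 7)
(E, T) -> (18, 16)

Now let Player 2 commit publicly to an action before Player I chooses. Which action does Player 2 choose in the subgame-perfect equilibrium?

Backward induction with Player 2 moving first.
- P → Player I plays B (best of 0, 20, 14, 8, 1); Player 2 gets 14.
- Q → Player I plays E (best of 5, 0, 7, 18, 20); Player 2 gets 11.
- R → Player I plays D (best of 13, 19, 13, 20, 9); Player 2 gets 3.
- S → Player I plays E (best of 9, 10, 11, 12, 19); Player 2 gets 7.
- T → Player I plays E (best of 0, 15, 15, 16, 18); Player 2 gets 16.
Among 14, 11, 3, 7, 16, the best is 16 at T. Subgame-perfect outcome: (E, T) with payoffs (18, 16).

T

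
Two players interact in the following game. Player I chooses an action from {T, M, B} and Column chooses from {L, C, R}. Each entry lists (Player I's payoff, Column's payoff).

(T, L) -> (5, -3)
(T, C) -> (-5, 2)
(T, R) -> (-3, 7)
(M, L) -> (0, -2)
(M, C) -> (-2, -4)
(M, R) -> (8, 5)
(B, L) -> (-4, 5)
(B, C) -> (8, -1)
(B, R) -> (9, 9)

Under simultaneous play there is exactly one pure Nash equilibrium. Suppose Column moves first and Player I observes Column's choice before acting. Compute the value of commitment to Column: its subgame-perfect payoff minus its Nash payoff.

0

Backward induction with Column moving first.
- L → Player I plays T (best of 5, 0, -4); Column gets -3.
- C → Player I plays B (best of -5, -2, 8); Column gets -1.
- R → Player I plays B (best of -3, 8, 9); Column gets 9.
Among -3, -1, 9, the best is 9 at R. Subgame-perfect outcome: (B, R) with payoffs (9, 9).
For the simultaneous game, intersect best replies.
Player I's best replies: L→T; C→B; R→B.
Column's best replies: T→R; M→R; B→R.
Only (B, R) has each player best-responding; Nash payoffs (9, 9).
Column's commitment gain: 9 − 9 = 0.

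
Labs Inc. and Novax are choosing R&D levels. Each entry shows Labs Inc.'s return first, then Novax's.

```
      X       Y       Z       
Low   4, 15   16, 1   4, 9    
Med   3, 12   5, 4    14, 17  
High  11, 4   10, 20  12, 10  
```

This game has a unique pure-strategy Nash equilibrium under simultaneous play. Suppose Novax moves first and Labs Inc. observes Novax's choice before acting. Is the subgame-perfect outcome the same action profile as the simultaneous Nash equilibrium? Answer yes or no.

Backward induction with Novax moving first.
- X: BR = High, leader payoff 4.
- Y: BR = Low, leader payoff 1.
- Z: BR = Med, leader payoff 17.
Maximizing over 4, 1, 17, Novax chooses Z. Subgame-perfect outcome: (Med, Z) with payoffs (14, 17).
Now find the simultaneous Nash equilibrium.
Labs Inc.'s best replies: X→High; Y→Low; Z→Med.
Novax's best replies: Low→X; Med→Z; High→Y.
Only (Med, Z) has each player best-responding; Nash payoffs (14, 17).
Sequential outcome (Med, Z) coincides with the Nash profile (Med, Z).

yes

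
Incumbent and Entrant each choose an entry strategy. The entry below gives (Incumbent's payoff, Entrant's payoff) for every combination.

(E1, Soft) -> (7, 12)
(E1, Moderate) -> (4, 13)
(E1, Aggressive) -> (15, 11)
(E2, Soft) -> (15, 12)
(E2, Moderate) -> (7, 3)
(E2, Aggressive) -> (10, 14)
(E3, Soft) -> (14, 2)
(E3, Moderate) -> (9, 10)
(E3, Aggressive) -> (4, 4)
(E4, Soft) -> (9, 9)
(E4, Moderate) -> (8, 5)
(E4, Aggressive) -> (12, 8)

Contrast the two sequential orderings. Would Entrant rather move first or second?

If Incumbent leads: Entrant's best replies are E1→Moderate, E2→Aggressive, E3→Moderate, E4→Soft; Incumbent's induced payoffs 4, 10, 9, 9; outcome (E2, Aggressive), payoffs (10, 14).
If Entrant leads: Incumbent's best replies are Soft→E2, Moderate→E3, Aggressive→E1; Entrant's induced payoffs 12, 10, 11; outcome (E2, Soft), payoffs (15, 12).
Entrant gets 12 moving first and 14 moving second, so Entrant prefers to move second.

second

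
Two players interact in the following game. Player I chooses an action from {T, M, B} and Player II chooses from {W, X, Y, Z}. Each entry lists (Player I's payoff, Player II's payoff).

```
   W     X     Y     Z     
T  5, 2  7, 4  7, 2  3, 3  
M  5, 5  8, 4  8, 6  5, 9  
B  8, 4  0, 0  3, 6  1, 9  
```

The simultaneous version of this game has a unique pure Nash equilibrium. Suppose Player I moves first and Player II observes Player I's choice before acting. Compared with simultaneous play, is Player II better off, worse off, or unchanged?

worse off

Player II best-responds to each possible Player I move:
- T: Player II compares 2, 4, 2, 3 and picks X; Player I would get 7.
- M: Player II compares 5, 4, 6, 9 and picks Z; Player I would get 5.
- B: Player II compares 4, 0, 6, 9 and picks Z; Player I would get 1.
Among 7, 5, 1, the best is 7 at T. Subgame-perfect outcome: (T, X) with payoffs (7, 4).
For the simultaneous game, intersect best replies.
Player I's best replies: W→B; X→M; Y→M; Z→M.
Player II's best replies: T→X; M→Z; B→Z.
The unique mutual best reply is (M, Z), giving (5, 9).
Player II earns 4 sequentially versus 9 at the Nash outcome: worse off.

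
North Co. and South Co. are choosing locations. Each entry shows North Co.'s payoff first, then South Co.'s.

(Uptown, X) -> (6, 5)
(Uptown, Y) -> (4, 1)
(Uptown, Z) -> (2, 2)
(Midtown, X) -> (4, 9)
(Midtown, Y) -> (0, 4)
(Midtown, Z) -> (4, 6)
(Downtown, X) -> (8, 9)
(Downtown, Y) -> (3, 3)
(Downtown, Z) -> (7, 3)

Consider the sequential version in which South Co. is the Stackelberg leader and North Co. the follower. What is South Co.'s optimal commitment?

X

Backward induction with South Co. moving first.
- X → North Co. plays Downtown (best of 6, 4, 8); South Co. gets 9.
- Y → North Co. plays Uptown (best of 4, 0, 3); South Co. gets 1.
- Z → North Co. plays Downtown (best of 2, 4, 7); South Co. gets 3.
Among 9, 1, 3, the best is 9 at X. Subgame-perfect outcome: (Downtown, X) with payoffs (8, 9).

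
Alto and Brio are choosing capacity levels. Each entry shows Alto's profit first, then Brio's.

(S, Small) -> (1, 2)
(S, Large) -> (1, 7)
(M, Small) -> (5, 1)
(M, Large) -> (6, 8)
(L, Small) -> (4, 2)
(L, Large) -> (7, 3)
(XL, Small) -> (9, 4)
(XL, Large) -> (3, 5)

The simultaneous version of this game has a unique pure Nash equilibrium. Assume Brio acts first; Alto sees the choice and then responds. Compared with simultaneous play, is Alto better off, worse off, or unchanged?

Work backward from Alto's decision.
- Small: Alto compares 1, 5, 4, 9 and picks XL; Brio would get 4.
- Large: Alto compares 1, 6, 7, 3 and picks L; Brio would get 3.
Among 4, 3, the best is 4 at Small. Subgame-perfect outcome: (XL, Small) with payoffs (9, 4).
For the simultaneous game, intersect best replies.
Alto's best replies: Small→XL; Large→L.
Brio's best replies: S→Large; M→Large; L→Large; XL→Large.
Only (L, Large) has each player best-responding; Nash payoffs (7, 3).
Alto earns 9 sequentially versus 7 at the Nash outcome: better off.

better off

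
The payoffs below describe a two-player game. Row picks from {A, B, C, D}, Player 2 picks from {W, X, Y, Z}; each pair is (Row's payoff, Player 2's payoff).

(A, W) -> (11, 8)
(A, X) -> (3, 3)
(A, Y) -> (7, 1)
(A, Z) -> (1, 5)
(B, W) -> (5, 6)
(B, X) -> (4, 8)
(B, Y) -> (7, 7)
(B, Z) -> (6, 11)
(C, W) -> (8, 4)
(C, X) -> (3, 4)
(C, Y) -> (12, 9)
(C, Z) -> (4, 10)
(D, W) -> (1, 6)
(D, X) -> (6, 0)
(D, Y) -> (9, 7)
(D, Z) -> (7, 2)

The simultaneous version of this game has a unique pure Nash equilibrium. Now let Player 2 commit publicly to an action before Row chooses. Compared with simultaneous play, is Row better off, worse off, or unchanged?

Row best-responds to each possible Player 2 move:
- W: Row compares 11, 5, 8, 1 and picks A; Player 2 would get 8.
- X: Row compares 3, 4, 3, 6 and picks D; Player 2 would get 0.
- Y: Row compares 7, 7, 12, 9 and picks C; Player 2 would get 9.
- Z: Row compares 1, 6, 4, 7 and picks D; Player 2 would get 2.
Maximizing over 8, 0, 9, 2, Player 2 chooses Y. Subgame-perfect outcome: (C, Y) with payoffs (12, 9).
For the simultaneous game, intersect best replies.
Row's best replies: W→A; X→D; Y→C; Z→D.
Player 2's best replies: A→W; B→Z; C→Z; D→Y.
Only (A, W) has each player best-responding; Nash payoffs (11, 8).
Row earns 12 sequentially versus 11 at the Nash outcome: better off.

better off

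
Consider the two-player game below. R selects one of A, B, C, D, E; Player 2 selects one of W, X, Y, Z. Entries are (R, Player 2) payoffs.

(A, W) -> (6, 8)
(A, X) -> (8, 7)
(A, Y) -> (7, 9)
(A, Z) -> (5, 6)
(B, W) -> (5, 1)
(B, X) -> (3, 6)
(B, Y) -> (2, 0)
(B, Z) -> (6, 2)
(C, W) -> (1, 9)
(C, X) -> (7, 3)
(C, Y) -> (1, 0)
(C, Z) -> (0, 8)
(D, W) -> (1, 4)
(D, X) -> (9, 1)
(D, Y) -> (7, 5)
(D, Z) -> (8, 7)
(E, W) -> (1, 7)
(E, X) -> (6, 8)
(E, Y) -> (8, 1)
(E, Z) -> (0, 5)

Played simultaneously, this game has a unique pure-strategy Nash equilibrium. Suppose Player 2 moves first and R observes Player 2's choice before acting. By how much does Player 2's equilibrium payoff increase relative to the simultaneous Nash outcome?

Backward induction with Player 2 moving first.
- W: R compares 6, 5, 1, 1, 1 and picks A; Player 2 would get 8.
- X: R compares 8, 3, 7, 9, 6 and picks D; Player 2 would get 1.
- Y: R compares 7, 2, 1, 7, 8 and picks E; Player 2 would get 1.
- Z: R compares 5, 6, 0, 8, 0 and picks D; Player 2 would get 7.
Among 8, 1, 1, 7, the best is 8 at W. Subgame-perfect outcome: (A, W) with payoffs (6, 8).
For the simultaneous game, intersect best replies.
R's best replies: W→A; X→D; Y→E; Z→D.
Player 2's best replies: A→Y; B→X; C→W; D→Z; E→X.
The unique mutual best reply is (D, Z), giving (8, 7).
Player 2's commitment gain: 8 − 7 = 1.

1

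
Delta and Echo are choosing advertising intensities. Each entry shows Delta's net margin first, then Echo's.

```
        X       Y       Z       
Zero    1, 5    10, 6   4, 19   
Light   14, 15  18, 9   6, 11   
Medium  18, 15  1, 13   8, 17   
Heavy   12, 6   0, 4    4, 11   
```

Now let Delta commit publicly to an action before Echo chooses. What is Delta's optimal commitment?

Work backward from Echo's decision.
- Zero: BR = Z, leader payoff 4.
- Light: BR = X, leader payoff 14.
- Medium: BR = Z, leader payoff 8.
- Heavy: BR = Z, leader payoff 4.
Maximizing over 4, 14, 8, 4, Delta chooses Light. Subgame-perfect outcome: (Light, X) with payoffs (14, 15).

Light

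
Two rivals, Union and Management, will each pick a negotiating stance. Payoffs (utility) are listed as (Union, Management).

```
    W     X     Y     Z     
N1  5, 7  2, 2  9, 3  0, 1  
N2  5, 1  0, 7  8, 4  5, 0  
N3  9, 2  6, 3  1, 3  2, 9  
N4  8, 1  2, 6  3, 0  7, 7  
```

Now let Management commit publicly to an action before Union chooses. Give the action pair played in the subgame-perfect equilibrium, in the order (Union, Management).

(N4, Z)

Solve by backward induction (Management leads).
- W: Union compares 5, 5, 9, 8 and picks N3; Management would get 2.
- X: Union compares 2, 0, 6, 2 and picks N3; Management would get 3.
- Y: Union compares 9, 8, 1, 3 and picks N1; Management would get 3.
- Z: Union compares 0, 5, 2, 7 and picks N4; Management would get 7.
Management's induced payoffs are 2, 3, 3, 7, so Management commits to Z. Subgame-perfect outcome: (N4, Z) with payoffs (7, 7).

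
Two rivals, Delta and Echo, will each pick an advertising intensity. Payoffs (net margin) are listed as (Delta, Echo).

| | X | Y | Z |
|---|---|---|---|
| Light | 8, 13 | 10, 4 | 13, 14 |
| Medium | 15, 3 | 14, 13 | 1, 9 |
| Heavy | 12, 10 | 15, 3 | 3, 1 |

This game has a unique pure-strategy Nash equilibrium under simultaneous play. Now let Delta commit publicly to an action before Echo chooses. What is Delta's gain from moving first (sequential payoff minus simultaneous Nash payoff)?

Backward induction with Delta moving first.
- Light: Echo compares 13, 4, 14 and picks Z; Delta would get 13.
- Medium: Echo compares 3, 13, 9 and picks Y; Delta would get 14.
- Heavy: Echo compares 10, 3, 1 and picks X; Delta would get 12.
Maximizing over 13, 14, 12, Delta chooses Medium. Subgame-perfect outcome: (Medium, Y) with payoffs (14, 13).
Under simultaneous play:
Delta's best replies: X→Medium; Y→Heavy; Z→Light.
Echo's best replies: Light→Z; Medium→Y; Heavy→X.
The unique mutual best reply is (Light, Z), giving (13, 14).
Delta's commitment gain: 14 − 13 = 1.

1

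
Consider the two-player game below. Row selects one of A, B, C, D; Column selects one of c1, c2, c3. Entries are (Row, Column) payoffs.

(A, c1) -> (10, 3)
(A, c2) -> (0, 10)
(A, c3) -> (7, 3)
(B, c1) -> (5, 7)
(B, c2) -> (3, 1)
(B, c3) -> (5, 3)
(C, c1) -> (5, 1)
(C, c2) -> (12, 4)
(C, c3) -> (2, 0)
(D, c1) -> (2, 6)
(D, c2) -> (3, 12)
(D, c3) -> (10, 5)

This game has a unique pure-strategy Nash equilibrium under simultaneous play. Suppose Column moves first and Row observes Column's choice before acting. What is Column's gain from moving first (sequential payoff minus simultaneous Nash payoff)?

1

Solve by backward induction (Column leads).
- c1: BR = A, leader payoff 3.
- c2: BR = C, leader payoff 4.
- c3: BR = D, leader payoff 5.
Column's induced payoffs are 3, 4, 5, so Column commits to c3. Subgame-perfect outcome: (D, c3) with payoffs (10, 5).
For the simultaneous game, intersect best replies.
Row's best replies: c1→A; c2→C; c3→D.
Column's best replies: A→c2; B→c1; C→c2; D→c2.
Only (C, c2) has each player best-responding; Nash payoffs (12, 4).
Column's commitment gain: 5 − 4 = 1.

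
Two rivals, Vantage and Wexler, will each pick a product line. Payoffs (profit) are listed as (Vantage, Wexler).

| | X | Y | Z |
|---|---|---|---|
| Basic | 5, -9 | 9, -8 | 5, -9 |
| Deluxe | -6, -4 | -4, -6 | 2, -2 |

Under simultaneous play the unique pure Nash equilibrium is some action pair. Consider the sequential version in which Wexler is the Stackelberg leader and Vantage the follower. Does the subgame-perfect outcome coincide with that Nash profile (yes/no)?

yes

Vantage best-responds to each possible Wexler move:
- X → Vantage plays Basic (best of 5, -6); Wexler gets -9.
- Y → Vantage plays Basic (best of 9, -4); Wexler gets -8.
- Z → Vantage plays Basic (best of 5, 2); Wexler gets -9.
Wexler's induced payoffs are -9, -8, -9, so Wexler commits to Y. Subgame-perfect outcome: (Basic, Y) with payoffs (9, -8).
Now find the simultaneous Nash equilibrium.
Vantage's best replies: X→Basic; Y→Basic; Z→Basic.
Wexler's best replies: Basic→Y; Deluxe→Z.
The unique mutual best reply is (Basic, Y), giving (9, -8).
Sequential outcome (Basic, Y) coincides with the Nash profile (Basic, Y).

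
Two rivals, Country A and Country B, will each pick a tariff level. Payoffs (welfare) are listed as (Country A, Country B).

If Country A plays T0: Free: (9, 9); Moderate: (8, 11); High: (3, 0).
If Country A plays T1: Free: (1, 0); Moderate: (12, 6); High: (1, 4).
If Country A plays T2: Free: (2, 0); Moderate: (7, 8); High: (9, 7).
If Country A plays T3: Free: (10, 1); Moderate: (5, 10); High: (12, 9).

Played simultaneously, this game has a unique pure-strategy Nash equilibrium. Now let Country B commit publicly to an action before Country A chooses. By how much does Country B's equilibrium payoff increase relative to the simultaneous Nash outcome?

3

Backward induction with Country B moving first.
- Free → Country A plays T3 (best of 9, 1, 2, 10); Country B gets 1.
- Moderate → Country A plays T1 (best of 8, 12, 7, 5); Country B gets 6.
- High → Country A plays T3 (best of 3, 1, 9, 12); Country B gets 9.
Among 1, 6, 9, the best is 9 at High. Subgame-perfect outcome: (T3, High) with payoffs (12, 9).
Under simultaneous play:
Country A's best replies: Free→T3; Moderate→T1; High→T3.
Country B's best replies: T0→Moderate; T1→Moderate; T2→Moderate; T3→Moderate.
The unique mutual best reply is (T1, Moderate), giving (12, 6).
Country B's commitment gain: 9 − 6 = 3.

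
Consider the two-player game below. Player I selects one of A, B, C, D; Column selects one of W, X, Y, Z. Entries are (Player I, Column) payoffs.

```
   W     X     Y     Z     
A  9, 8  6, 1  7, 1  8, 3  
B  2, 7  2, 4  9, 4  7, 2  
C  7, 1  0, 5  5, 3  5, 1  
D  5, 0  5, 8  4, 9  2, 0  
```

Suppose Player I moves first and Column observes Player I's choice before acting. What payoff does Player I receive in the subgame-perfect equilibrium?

Solve by backward induction (Player I leads).
- A → Column plays W (best of 8, 1, 1, 3); Player I gets 9.
- B → Column plays W (best of 7, 4, 4, 2); Player I gets 2.
- C → Column plays X (best of 1, 5, 3, 1); Player I gets 0.
- D → Column plays Y (best of 0, 8, 9, 0); Player I gets 4.
Maximizing over 9, 2, 0, 4, Player I chooses A. Subgame-perfect outcome: (A, W) with payoffs (9, 8).

9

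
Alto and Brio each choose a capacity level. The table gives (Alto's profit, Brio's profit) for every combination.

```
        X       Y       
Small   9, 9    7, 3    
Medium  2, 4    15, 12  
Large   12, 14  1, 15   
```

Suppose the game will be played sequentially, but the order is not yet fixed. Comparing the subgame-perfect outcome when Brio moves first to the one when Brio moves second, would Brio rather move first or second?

first

If Alto leads: Brio's best replies are Small→X, Medium→Y, Large→Y; Alto's induced payoffs 9, 15, 1; outcome (Medium, Y), payoffs (15, 12).
If Brio leads: Alto's best replies are X→Large, Y→Medium; Brio's induced payoffs 14, 12; outcome (Large, X), payoffs (12, 14).
Brio gets 14 moving first and 12 moving second, so Brio prefers to move first.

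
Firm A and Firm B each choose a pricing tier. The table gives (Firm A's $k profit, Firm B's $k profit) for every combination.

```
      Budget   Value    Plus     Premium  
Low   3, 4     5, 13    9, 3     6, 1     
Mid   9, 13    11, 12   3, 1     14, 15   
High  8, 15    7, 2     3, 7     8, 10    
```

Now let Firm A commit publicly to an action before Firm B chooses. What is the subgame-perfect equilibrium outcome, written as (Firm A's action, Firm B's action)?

Solve by backward induction (Firm A leads).
- Low: Firm B compares 4, 13, 3, 1 and picks Value; Firm A would get 5.
- Mid: Firm B compares 13, 12, 1, 15 and picks Premium; Firm A would get 14.
- High: Firm B compares 15, 2, 7, 10 and picks Budget; Firm A would get 8.
Firm A's induced payoffs are 5, 14, 8, so Firm A commits to Mid. Subgame-perfect outcome: (Mid, Premium) with payoffs (14, 15).

(Mid, Premium)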